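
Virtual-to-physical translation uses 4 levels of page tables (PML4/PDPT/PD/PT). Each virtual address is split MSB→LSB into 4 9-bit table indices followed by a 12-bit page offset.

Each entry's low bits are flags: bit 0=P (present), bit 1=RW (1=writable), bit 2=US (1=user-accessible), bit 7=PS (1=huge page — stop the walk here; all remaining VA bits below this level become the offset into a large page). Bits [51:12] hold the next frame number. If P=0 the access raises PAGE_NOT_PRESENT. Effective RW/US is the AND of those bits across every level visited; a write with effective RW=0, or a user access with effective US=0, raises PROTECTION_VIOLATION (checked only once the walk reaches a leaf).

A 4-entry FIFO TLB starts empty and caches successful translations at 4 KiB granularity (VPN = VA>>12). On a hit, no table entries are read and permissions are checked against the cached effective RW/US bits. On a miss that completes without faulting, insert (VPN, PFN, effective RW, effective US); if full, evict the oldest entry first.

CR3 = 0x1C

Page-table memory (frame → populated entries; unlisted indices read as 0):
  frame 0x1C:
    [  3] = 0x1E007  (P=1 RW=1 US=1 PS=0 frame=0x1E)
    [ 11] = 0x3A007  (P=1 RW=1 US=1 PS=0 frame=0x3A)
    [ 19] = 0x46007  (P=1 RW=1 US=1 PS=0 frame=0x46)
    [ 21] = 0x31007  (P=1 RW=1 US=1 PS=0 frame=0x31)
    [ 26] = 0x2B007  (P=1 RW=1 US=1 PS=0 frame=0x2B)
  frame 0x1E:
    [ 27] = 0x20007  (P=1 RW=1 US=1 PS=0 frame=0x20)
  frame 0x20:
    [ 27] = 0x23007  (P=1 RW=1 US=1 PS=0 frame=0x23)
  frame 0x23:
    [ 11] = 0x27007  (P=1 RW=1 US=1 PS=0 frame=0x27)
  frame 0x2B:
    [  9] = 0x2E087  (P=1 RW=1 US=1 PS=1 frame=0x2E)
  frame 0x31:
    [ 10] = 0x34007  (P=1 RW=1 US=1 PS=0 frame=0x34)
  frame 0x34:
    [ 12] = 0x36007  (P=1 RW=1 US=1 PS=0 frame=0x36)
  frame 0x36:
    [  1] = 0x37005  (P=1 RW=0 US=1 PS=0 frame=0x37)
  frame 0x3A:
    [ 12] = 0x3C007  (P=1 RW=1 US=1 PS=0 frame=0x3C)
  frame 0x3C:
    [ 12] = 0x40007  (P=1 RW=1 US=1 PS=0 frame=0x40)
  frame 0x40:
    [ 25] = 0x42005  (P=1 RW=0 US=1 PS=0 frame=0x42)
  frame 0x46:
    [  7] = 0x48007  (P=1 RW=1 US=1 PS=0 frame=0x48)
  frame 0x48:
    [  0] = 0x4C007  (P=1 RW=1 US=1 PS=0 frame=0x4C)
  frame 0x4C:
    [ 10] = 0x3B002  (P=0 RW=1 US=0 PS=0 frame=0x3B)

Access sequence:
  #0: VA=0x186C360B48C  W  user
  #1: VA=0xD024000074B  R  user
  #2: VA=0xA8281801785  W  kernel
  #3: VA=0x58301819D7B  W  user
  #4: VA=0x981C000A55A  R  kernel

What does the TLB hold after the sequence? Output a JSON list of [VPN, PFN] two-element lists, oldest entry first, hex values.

Trace:
#0 VA=0x186C360B48C (w,user):
  [0] read 0x1C idx=3: raw=0x1E007 flags P=1 W=1 U=1 S=0
  [1] read 0x1E idx=27: raw=0x20007 flags P=1 W=1 U=1 S=0
  [2] read 0x20 idx=27: raw=0x23007 flags P=1 W=1 U=1 S=0
  [3] read 0x23 idx=11: raw=0x27007 flags P=1 W=1 U=1 S=0
  ✓ 0x2748C  — 4 lookups
#1 VA=0xD024000074B (r,user):
  [0] read 0x1C idx=26: raw=0x2B007 flags P=1 W=1 U=1 S=0
  [1] read 0x2B idx=9: raw=0x2E087 flags P=1 W=1 U=1 S=1
  ✓ 0x2E74B (huge @L1)  — 2 lookups
#2 VA=0xA8281801785 (w,kernel):
  [0] read 0x1C idx=21: raw=0x31007 flags P=1 W=1 U=1 S=0
  [1] read 0x31 idx=10: raw=0x34007 flags P=1 W=1 U=1 S=0
  [2] read 0x34 idx=12: raw=0x36007 flags P=1 W=1 U=1 S=0
  [3] read 0x36 idx=1: raw=0x37005 flags P=1 W=0 U=1 S=0
  ✗ PROTECTION_VIOLATION  [4 reads]
#3 VA=0x58301819D7B (w,user):
  [0] read 0x1C idx=11: raw=0x3A007 flags P=1 W=1 U=1 S=0
  [1] read 0x3A idx=12: raw=0x3C007 flags P=1 W=1 U=1 S=0
  [2] read 0x3C idx=12: raw=0x40007 flags P=1 W=1 U=1 S=0
  [3] read 0x40 idx=25: raw=0x42005 flags P=1 W=0 U=1 S=0
  ✗ PROTECTION_VIOLATION  [4 reads]
#4 VA=0x981C000A55A (r,kernel):
  [0] read 0x1C idx=19: raw=0x46007 flags P=1 W=1 U=1 S=0
  [1] read 0x46 idx=7: raw=0x48007 flags P=1 W=1 U=1 S=0
  [2] read 0x48 idx=0: raw=0x4C007 flags P=1 W=1 U=1 S=0
  [3] read 0x4C idx=10: raw=0x3B002 flags P=0 W=1 U=0 S=0
  ✗ PAGE_NOT_PRESENT  [4 reads]

TLB: [["0x186C360B", "0x27"], ["0xD0240000", "0x2E"]]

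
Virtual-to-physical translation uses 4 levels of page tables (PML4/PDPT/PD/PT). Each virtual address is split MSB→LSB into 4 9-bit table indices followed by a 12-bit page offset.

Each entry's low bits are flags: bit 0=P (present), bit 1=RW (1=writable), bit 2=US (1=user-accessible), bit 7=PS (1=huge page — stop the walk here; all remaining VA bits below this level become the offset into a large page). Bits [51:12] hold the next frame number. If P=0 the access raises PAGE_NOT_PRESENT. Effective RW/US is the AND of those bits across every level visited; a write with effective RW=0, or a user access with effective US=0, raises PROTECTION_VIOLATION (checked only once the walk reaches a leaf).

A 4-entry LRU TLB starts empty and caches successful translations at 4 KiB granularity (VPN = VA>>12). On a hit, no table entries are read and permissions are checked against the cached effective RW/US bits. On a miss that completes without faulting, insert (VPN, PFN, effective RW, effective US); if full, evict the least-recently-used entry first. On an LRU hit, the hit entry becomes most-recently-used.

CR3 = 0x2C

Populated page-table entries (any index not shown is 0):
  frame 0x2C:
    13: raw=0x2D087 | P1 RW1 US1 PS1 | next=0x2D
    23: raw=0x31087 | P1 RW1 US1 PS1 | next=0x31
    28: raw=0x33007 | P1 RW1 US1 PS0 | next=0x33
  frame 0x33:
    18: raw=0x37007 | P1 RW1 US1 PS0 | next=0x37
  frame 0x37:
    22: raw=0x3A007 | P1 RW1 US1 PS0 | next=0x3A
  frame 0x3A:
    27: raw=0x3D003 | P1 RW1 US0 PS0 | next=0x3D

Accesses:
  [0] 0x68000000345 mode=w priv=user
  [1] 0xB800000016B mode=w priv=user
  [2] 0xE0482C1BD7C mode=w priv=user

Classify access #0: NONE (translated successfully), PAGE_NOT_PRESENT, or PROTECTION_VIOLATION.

Walk each access:
#0 VA=0x68000000345 (w,user):
  L0 @0x2C[13] → 0x2D087  P=1,RW=1,US=1,PS=1
  ✓ 0x2D345 (huge @L0)  — 1 lookups
#1 VA=0xB800000016B (w,user):
  L0 @0x2C[23] → 0x31087  P=1,RW=1,US=1,PS=1
  ✓ 0x3116B (huge @L0)  — 1 lookups
#2 VA=0xE0482C1BD7C (w,user):
  L0 @0x2C[28] → 0x33007  P=1,RW=1,US=1,PS=0
  L1 @0x33[18] → 0x37007  P=1,RW=1,US=1,PS=0
  L2 @0x37[22] → 0x3A007  P=1,RW=1,US=1,PS=0
  L3 @0x3A[27] → 0x3D003  P=1,RW=1,US=0,PS=0
  ⇒ fault: PROTECTION_VIOLATION  — 4 lookups

Access #0 fault: NONE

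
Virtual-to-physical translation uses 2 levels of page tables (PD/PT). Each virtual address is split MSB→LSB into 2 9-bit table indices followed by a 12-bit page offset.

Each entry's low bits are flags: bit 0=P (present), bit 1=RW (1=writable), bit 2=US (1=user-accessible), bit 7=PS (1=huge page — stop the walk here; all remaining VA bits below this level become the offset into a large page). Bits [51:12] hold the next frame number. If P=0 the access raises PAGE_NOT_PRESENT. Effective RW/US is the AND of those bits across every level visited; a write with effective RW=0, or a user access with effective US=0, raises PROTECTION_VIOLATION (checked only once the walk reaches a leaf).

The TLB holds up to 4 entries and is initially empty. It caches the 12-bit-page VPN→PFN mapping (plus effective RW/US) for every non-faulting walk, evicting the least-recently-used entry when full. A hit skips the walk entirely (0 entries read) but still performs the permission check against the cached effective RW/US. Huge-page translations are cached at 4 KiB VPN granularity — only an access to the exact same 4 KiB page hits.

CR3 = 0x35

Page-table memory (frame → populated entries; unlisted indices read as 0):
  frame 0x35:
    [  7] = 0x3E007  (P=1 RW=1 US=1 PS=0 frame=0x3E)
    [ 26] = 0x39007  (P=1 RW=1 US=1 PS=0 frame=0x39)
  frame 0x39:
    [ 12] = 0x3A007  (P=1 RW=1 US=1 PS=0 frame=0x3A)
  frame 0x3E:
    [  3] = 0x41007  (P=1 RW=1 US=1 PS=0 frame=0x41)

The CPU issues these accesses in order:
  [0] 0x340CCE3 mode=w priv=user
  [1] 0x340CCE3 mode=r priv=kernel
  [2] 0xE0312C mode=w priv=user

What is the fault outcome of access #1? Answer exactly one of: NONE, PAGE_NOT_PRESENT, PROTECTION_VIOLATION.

Walk each access:
#0 VA=0x340CCE3 (w,user):
  L0: frame=0x35 idx=26 entry=0x39007 [P=1 RW=1 US=1 PS=0]
  L1: frame=0x39 idx=12 entry=0x3A007 [P=1 RW=1 US=1 PS=0]
  ⇒ phys 0x3ACE3  [2 reads]
#1 VA=0x340CCE3 (r,kernel):
  TLB hit vpn=0x340C → PA=0x3ACE3
#2 VA=0xE0312C (w,user):
  L0: frame=0x35 idx=7 entry=0x3E007 [P=1 RW=1 US=1 PS=0]
  L1: frame=0x3E idx=3 entry=0x41007 [P=1 RW=1 US=1 PS=0]
  ⇒ phys 0x4112C  [2 reads]

Access #1 fault: NONE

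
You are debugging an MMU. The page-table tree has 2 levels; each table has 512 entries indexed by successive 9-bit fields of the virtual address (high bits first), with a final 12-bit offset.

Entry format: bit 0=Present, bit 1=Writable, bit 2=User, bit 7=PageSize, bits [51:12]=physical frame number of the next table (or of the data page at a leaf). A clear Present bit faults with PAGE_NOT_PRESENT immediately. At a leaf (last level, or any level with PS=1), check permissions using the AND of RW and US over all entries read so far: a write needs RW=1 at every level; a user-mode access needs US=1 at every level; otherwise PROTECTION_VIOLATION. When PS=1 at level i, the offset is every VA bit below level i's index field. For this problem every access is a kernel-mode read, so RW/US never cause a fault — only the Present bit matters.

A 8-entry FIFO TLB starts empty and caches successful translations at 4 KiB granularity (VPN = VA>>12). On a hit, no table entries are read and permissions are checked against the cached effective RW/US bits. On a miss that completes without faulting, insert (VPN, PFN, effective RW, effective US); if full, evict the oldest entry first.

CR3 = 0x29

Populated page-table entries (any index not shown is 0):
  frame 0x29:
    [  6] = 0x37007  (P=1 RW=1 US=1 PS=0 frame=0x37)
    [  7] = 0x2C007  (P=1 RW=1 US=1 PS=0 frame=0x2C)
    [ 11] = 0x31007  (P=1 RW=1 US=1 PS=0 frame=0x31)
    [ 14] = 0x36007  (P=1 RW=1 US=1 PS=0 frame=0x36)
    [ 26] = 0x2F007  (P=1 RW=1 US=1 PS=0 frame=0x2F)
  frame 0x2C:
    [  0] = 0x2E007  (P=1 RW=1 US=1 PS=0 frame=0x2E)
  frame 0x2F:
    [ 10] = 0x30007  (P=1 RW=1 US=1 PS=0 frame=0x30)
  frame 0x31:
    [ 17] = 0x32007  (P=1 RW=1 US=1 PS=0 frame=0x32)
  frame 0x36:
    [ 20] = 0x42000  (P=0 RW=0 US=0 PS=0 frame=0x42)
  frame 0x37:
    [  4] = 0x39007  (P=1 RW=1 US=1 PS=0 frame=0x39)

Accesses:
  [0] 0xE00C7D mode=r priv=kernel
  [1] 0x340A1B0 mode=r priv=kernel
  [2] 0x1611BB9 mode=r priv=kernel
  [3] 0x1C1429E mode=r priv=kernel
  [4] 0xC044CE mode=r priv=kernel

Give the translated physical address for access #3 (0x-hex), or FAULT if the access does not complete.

Walk each access:
#0 VA=0xE00C7D (r,kernel):
  L0 @0x29[7] → 0x2C007  P=1,RW=1,US=1,PS=0
  L1 @0x2C[0] → 0x2E007  P=1,RW=1,US=1,PS=0
  ⇒ phys 0x2EC7D  [2 reads]
#1 VA=0x340A1B0 (r,kernel):
  L0 @0x29[26] → 0x2F007  P=1,RW=1,US=1,PS=0
  L1 @0x2F[10] → 0x30007  P=1,RW=1,US=1,PS=0
  ⇒ phys 0x301B0  [2 reads]
#2 VA=0x1611BB9 (r,kernel):
  L0 @0x29[11] → 0x31007  P=1,RW=1,US=1,PS=0
  L1 @0x31[17] → 0x32007  P=1,RW=1,US=1,PS=0
  ⇒ phys 0x32BB9  [2 reads]
#3 VA=0x1C1429E (r,kernel):
  L0 @0x29[14] → 0x36007  P=1,RW=1,US=1,PS=0
  L1 @0x36[20] → 0x42000  P=0,RW=0,US=0,PS=0
  ⇒ fault: PAGE_NOT_PRESENT  — 2 lookups
#4 VA=0xC044CE (r,kernel):
  L0 @0x29[6] → 0x37007  P=1,RW=1,US=1,PS=0
  L1 @0x37[4] → 0x39007  P=1,RW=1,US=1,PS=0
  ⇒ phys 0x394CE  [2 reads]

Access #3 PA: FAULT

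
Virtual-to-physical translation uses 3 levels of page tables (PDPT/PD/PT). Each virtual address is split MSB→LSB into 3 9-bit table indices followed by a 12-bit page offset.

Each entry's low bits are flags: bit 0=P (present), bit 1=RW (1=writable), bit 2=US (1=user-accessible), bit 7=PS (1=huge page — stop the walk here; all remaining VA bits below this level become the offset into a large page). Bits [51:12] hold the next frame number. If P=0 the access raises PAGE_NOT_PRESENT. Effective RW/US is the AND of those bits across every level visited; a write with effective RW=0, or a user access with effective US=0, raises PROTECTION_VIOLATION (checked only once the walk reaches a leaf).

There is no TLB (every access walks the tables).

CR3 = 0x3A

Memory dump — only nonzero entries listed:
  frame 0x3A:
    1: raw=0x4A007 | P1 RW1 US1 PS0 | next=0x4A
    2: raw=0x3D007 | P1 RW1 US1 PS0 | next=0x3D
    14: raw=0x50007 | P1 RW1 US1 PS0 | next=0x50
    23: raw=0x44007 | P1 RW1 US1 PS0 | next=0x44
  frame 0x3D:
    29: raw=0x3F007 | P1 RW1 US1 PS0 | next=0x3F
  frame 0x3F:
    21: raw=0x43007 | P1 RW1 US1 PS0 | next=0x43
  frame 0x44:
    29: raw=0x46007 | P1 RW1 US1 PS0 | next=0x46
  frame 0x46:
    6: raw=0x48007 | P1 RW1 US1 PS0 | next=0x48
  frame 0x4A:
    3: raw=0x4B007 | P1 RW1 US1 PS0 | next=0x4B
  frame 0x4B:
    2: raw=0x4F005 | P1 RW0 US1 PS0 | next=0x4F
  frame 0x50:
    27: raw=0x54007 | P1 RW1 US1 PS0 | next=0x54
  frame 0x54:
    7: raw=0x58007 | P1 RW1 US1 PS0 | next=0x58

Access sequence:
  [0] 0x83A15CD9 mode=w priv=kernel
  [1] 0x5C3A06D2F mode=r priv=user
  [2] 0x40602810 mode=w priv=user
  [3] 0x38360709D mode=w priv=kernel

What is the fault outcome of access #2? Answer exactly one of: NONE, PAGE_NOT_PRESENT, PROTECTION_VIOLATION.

Per-access translation:
#0 VA=0x83A15CD9 (w,kernel):
  L0 @0x3A[2] → 0x3D007  P=1,RW=1,US=1,PS=0
  L1 @0x3D[29] → 0x3F007  P=1,RW=1,US=1,PS=0
  L2 @0x3F[21] → 0x43007  P=1,RW=1,US=1,PS=0
  ✓ 0x43CD9  — 3 lookups
#1 VA=0x5C3A06D2F (r,user):
  L0 @0x3A[23] → 0x44007  P=1,RW=1,US=1,PS=0
  L1 @0x44[29] → 0x46007  P=1,RW=1,US=1,PS=0
  L2 @0x46[6] → 0x48007  P=1,RW=1,US=1,PS=0
  ✓ 0x48D2F  — 3 lookups
#2 VA=0x40602810 (w,user):
  L0 @0x3A[1] → 0x4A007  P=1,RW=1,US=1,PS=0
  L1 @0x4A[3] → 0x4B007  P=1,RW=1,US=1,PS=0
  L2 @0x4B[2] → 0x4F005  P=1,RW=0,US=1,PS=0
  ⇒ fault: PROTECTION_VIOLATION  — 3 lookups
#3 VA=0x38360709D (w,kernel):
  L0 @0x3A[14] → 0x50007  P=1,RW=1,US=1,PS=0
  L1 @0x50[27] → 0x54007  P=1,RW=1,US=1,PS=0
  L2 @0x54[7] → 0x58007  P=1,RW=1,US=1,PS=0
  ✓ 0x5809D  — 3 lookups

Access #2 fault: PROTECTION_VIOLATION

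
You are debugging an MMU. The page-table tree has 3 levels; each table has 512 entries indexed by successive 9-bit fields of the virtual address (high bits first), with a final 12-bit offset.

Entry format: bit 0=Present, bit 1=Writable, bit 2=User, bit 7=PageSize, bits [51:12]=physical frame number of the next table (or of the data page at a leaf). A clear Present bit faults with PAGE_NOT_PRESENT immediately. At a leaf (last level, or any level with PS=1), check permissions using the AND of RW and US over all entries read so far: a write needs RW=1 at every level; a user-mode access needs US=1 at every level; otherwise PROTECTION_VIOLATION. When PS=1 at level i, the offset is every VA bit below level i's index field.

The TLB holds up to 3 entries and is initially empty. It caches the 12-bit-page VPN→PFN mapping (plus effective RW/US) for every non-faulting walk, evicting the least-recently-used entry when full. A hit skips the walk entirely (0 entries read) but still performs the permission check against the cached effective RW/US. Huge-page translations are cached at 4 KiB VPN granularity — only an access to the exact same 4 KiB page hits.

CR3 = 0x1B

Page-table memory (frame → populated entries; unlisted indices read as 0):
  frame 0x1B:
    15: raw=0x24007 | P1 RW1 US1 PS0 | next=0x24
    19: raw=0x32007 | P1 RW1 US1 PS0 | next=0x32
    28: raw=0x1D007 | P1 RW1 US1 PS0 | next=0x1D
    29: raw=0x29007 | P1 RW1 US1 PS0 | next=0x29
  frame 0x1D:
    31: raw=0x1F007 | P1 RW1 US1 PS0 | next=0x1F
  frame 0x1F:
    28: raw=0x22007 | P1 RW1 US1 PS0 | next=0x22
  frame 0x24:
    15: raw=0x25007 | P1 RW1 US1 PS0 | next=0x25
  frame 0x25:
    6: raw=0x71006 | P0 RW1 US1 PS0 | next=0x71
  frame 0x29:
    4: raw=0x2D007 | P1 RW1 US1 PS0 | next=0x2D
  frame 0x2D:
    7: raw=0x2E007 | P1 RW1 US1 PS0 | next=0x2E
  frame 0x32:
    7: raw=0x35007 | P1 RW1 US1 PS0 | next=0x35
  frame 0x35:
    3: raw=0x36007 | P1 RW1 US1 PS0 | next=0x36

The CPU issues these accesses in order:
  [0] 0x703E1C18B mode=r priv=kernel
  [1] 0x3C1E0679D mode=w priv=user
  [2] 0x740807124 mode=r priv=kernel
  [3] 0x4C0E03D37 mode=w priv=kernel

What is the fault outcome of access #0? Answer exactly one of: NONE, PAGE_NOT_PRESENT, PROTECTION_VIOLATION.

Trace:
#0 VA=0x703E1C18B (r,kernel):
  lvl0: tbl 0x1B, slot 28 ⇒ 0x1D007 (P1/RW1/US1/PS0)
  lvl1: tbl 0x1D, slot 31 ⇒ 0x1F007 (P1/RW1/US1/PS0)
  lvl2: tbl 0x1F, slot 28 ⇒ 0x22007 (P1/RW1/US1/PS0)
  ✓ 0x2218B  — 3 lookups
#1 VA=0x3C1E0679D (w,user):
  lvl0: tbl 0x1B, slot 15 ⇒ 0x24007 (P1/RW1/US1/PS0)
  lvl1: tbl 0x24, slot 15 ⇒ 0x25007 (P1/RW1/US1/PS0)
  lvl2: tbl 0x25, slot 6 ⇒ 0x71006 (P0/RW1/US1/PS0)
  → PAGE_NOT_PRESENT  (3 entries read)
#2 VA=0x740807124 (r,kernel):
  lvl0: tbl 0x1B, slot 29 ⇒ 0x29007 (P1/RW1/US1/PS0)
  lvl1: tbl 0x29, slot 4 ⇒ 0x2D007 (P1/RW1/US1/PS0)
  lvl2: tbl 0x2D, slot 7 ⇒ 0x2E007 (P1/RW1/US1/PS0)
  ✓ 0x2E124  — 3 lookups
#3 VA=0x4C0E03D37 (w,kernel):
  lvl0: tbl 0x1B, slot 19 ⇒ 0x32007 (P1/RW1/US1/PS0)
  lvl1: tbl 0x32, slot 7 ⇒ 0x35007 (P1/RW1/US1/PS0)
  lvl2: tbl 0x35, slot 3 ⇒ 0x36007 (P1/RW1/US1/PS0)
  ✓ 0x36D37  — 3 lookups

Access #0 fault: NONE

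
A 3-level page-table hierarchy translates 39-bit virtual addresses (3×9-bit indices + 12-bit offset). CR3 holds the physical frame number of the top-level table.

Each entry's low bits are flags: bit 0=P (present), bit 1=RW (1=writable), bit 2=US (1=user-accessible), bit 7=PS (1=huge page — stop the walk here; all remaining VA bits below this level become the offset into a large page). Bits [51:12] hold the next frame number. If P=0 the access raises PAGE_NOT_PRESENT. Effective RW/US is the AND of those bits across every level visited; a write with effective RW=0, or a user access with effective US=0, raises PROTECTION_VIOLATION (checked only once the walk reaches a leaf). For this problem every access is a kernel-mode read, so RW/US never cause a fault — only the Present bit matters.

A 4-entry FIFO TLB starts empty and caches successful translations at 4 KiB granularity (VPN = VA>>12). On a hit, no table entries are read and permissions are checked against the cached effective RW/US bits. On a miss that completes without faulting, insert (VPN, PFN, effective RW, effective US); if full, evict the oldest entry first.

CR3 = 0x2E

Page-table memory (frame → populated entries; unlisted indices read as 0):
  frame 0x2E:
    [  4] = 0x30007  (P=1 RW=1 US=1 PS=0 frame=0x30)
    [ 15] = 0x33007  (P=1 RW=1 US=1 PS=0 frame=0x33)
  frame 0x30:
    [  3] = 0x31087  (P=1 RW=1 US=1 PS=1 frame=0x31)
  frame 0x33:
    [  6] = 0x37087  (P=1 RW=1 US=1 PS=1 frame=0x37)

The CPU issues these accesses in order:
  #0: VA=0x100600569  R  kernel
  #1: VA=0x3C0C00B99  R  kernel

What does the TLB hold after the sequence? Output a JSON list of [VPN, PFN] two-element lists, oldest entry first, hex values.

Walk each access:
#0 VA=0x100600569 (r,kernel):
  L0: frame=0x2E idx=4 entry=0x30007 [P=1 RW=1 US=1 PS=0]
  L1: frame=0x30 idx=3 entry=0x31087 [P=1 RW=1 US=1 PS=1]
  ✓ 0x31569 (huge @L1)  — 2 lookups
#1 VA=0x3C0C00B99 (r,kernel):
  L0: frame=0x2E idx=15 entry=0x33007 [P=1 RW=1 US=1 PS=0]
  L1: frame=0x33 idx=6 entry=0x37087 [P=1 RW=1 US=1 PS=1]
  ✓ 0x37B99 (huge @L1)  — 2 lookups

TLB: [["0x100600", "0x31"], ["0x3C0C00", "0x37"]]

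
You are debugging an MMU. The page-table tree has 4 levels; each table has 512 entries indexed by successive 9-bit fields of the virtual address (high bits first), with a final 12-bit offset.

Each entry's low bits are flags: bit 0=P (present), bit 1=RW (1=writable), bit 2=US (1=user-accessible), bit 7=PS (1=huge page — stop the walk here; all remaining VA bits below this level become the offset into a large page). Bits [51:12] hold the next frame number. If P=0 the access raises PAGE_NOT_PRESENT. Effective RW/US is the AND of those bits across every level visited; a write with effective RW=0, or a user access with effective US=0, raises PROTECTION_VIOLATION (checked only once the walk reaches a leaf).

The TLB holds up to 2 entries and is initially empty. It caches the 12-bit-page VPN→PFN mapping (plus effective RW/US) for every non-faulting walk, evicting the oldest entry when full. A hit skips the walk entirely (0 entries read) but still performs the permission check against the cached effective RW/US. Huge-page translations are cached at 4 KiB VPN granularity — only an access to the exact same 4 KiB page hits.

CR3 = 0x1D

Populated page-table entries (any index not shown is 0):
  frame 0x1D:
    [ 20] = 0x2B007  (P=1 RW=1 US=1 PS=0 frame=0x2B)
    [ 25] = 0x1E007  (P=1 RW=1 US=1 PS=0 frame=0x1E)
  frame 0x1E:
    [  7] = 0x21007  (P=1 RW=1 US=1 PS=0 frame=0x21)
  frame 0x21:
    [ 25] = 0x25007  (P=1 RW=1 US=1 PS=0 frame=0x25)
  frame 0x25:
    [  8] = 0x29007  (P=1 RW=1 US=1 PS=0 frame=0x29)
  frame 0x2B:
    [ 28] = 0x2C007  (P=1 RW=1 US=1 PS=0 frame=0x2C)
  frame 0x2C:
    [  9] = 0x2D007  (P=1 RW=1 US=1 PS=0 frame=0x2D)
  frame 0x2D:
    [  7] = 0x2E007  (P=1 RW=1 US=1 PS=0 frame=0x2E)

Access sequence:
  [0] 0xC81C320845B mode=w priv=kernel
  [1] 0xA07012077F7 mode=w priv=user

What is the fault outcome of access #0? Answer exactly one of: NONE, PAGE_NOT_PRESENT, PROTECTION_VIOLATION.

Walk each access:
#0 VA=0xC81C320845B (w,kernel):
  L0: frame=0x1D idx=25 entry=0x1E007 [P=1 RW=1 US=1 PS=0]
  L1: frame=0x1E idx=7 entry=0x21007 [P=1 RW=1 US=1 PS=0]
  L2: frame=0x21 idx=25 entry=0x25007 [P=1 RW=1 US=1 PS=0]
  L3: frame=0x25 idx=8 entry=0x29007 [P=1 RW=1 US=1 PS=0]
  ⇒ phys 0x2945B  [4 reads]
#1 VA=0xA07012077F7 (w,user):
  L0: frame=0x1D idx=20 entry=0x2B007 [P=1 RW=1 US=1 PS=0]
  L1: frame=0x2B idx=28 entry=0x2C007 [P=1 RW=1 US=1 PS=0]
  L2: frame=0x2C idx=9 entry=0x2D007 [P=1 RW=1 US=1 PS=0]
  L3: frame=0x2D idx=7 entry=0x2E007 [P=1 RW=1 US=1 PS=0]
  ⇒ phys 0x2E7F7  [4 reads]

Access #0 fault: NONE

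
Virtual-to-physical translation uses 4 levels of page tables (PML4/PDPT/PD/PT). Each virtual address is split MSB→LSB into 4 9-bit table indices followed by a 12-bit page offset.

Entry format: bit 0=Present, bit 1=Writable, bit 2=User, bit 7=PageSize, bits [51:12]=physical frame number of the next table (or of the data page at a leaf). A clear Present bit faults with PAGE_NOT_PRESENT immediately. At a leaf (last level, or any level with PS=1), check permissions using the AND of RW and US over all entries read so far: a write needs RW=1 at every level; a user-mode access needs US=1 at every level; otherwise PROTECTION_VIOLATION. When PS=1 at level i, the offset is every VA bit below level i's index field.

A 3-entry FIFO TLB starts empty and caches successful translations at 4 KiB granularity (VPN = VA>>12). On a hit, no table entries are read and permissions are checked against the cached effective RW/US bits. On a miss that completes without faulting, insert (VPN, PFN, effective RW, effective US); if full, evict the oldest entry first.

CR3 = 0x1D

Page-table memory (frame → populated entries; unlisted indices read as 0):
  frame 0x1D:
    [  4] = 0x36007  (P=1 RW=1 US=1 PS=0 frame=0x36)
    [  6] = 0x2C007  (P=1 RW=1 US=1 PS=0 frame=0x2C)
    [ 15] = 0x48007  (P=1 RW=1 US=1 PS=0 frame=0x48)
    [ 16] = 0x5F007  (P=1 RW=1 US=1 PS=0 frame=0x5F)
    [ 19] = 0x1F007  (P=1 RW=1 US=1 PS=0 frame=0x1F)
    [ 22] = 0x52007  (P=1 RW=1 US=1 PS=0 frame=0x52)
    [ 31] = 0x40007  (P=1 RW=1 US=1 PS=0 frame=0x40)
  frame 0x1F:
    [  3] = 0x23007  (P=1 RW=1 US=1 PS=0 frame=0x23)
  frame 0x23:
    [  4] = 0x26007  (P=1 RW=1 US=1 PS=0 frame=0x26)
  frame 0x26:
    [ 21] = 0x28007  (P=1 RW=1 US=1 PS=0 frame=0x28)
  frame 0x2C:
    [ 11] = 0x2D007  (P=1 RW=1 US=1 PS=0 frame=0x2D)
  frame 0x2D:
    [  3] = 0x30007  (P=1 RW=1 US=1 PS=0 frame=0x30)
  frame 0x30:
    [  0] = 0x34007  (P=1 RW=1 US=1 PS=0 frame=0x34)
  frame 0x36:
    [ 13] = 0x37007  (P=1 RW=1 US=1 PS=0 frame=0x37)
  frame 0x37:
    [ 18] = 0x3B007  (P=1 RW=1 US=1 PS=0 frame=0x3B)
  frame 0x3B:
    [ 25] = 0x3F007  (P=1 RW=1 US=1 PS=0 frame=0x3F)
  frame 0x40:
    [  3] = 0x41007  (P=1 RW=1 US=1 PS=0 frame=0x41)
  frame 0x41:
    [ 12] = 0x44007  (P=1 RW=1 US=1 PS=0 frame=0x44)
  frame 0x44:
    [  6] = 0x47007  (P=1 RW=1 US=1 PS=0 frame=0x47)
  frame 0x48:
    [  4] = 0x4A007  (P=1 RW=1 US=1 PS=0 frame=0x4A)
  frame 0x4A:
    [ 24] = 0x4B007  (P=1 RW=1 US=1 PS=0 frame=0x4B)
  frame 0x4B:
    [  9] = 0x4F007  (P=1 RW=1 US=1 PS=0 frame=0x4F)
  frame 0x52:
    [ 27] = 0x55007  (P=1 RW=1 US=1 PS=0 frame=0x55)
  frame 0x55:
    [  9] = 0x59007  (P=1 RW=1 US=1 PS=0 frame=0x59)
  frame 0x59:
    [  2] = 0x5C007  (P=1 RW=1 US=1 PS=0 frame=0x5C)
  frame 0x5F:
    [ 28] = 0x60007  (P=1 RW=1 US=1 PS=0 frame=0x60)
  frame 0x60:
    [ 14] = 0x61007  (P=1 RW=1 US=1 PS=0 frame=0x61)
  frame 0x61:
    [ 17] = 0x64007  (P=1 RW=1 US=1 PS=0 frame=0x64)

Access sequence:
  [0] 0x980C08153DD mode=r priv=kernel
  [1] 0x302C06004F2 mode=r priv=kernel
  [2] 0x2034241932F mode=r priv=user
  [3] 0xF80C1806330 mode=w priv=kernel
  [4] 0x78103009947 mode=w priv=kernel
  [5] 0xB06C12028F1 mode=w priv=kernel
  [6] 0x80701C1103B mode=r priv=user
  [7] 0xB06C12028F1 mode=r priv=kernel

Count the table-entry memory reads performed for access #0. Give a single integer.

Trace:
#0 VA=0x980C08153DD (r,kernel):
  [0] read 0x1D idx=19: raw=0x1F007 flags P=1 W=1 U=1 S=0
  [1] read 0x1F idx=3: raw=0x23007 flags P=1 W=1 U=1 S=0
  [2] read 0x23 idx=4: raw=0x26007 flags P=1 W=1 U=1 S=0
  [3] read 0x26 idx=21: raw=0x28007 flags P=1 W=1 U=1 S=0
  ⇒ phys 0x283DD  [4 reads]
#1 VA=0x302C06004F2 (r,kernel):
  [0] read 0x1D idx=6: raw=0x2C007 flags P=1 W=1 U=1 S=0
  [1] read 0x2C idx=11: raw=0x2D007 flags P=1 W=1 U=1 S=0
  [2] read 0x2D idx=3: raw=0x30007 flags P=1 W=1 U=1 S=0
  [3] read 0x30 idx=0: raw=0x34007 flags P=1 W=1 U=1 S=0
  ⇒ phys 0x344F2  [4 reads]
#2 VA=0x2034241932F (r,user):
  [0] read 0x1D idx=4: raw=0x36007 flags P=1 W=1 U=1 S=0
  [1] read 0x36 idx=13: raw=0x37007 flags P=1 W=1 U=1 S=0
  [2] read 0x37 idx=18: raw=0x3B007 flags P=1 W=1 U=1 S=0
  [3] read 0x3B idx=25: raw=0x3F007 flags P=1 W=1 U=1 S=0
  ⇒ phys 0x3F32F  [4 reads]
#3 VA=0xF80C1806330 (w,kernel):
  [0] read 0x1D idx=31: raw=0x40007 flags P=1 W=1 U=1 S=0
  [1] read 0x40 idx=3: raw=0x41007 flags P=1 W=1 U=1 S=0
  [2] read 0x41 idx=12: raw=0x44007 flags P=1 W=1 U=1 S=0
  [3] read 0x44 idx=6: raw=0x47007 flags P=1 W=1 U=1 S=0
  ⇒ phys 0x47330  [4 reads]
#4 VA=0x78103009947 (w,kernel):
  [0] read 0x1D idx=15: raw=0x48007 flags P=1 W=1 U=1 S=0
  [1] read 0x48 idx=4: raw=0x4A007 flags P=1 W=1 U=1 S=0
  [2] read 0x4A idx=24: raw=0x4B007 flags P=1 W=1 U=1 S=0
  [3] read 0x4B idx=9: raw=0x4F007 flags P=1 W=1 U=1 S=0
  ⇒ phys 0x4F947  [4 reads]
#5 VA=0xB06C12028F1 (w,kernel):
  [0] read 0x1D idx=22: raw=0x52007 flags P=1 W=1 U=1 S=0
  [1] read 0x52 idx=27: raw=0x55007 flags P=1 W=1 U=1 S=0
  [2] read 0x55 idx=9: raw=0x59007 flags P=1 W=1 U=1 S=0
  [3] read 0x59 idx=2: raw=0x5C007 flags P=1 W=1 U=1 S=0
  ⇒ phys 0x5C8F1  [4 reads]
#6 VA=0x80701C1103B (r,user):
  [0] read 0x1D idx=16: raw=0x5F007 flags P=1 W=1 U=1 S=0
  [1] read 0x5F idx=28: raw=0x60007 flags P=1 W=1 U=1 S=0
  [2] read 0x60 idx=14: raw=0x61007 flags P=1 W=1 U=1 S=0
  [3] read 0x61 idx=17: raw=0x64007 flags P=1 W=1 U=1 S=0
  ⇒ phys 0x6403B  [4 reads]
#7 VA=0xB06C12028F1 (r,kernel):
  TLB hit vpn=0xB06C1202 → PA=0x5C8F1

Entries read for #0: 4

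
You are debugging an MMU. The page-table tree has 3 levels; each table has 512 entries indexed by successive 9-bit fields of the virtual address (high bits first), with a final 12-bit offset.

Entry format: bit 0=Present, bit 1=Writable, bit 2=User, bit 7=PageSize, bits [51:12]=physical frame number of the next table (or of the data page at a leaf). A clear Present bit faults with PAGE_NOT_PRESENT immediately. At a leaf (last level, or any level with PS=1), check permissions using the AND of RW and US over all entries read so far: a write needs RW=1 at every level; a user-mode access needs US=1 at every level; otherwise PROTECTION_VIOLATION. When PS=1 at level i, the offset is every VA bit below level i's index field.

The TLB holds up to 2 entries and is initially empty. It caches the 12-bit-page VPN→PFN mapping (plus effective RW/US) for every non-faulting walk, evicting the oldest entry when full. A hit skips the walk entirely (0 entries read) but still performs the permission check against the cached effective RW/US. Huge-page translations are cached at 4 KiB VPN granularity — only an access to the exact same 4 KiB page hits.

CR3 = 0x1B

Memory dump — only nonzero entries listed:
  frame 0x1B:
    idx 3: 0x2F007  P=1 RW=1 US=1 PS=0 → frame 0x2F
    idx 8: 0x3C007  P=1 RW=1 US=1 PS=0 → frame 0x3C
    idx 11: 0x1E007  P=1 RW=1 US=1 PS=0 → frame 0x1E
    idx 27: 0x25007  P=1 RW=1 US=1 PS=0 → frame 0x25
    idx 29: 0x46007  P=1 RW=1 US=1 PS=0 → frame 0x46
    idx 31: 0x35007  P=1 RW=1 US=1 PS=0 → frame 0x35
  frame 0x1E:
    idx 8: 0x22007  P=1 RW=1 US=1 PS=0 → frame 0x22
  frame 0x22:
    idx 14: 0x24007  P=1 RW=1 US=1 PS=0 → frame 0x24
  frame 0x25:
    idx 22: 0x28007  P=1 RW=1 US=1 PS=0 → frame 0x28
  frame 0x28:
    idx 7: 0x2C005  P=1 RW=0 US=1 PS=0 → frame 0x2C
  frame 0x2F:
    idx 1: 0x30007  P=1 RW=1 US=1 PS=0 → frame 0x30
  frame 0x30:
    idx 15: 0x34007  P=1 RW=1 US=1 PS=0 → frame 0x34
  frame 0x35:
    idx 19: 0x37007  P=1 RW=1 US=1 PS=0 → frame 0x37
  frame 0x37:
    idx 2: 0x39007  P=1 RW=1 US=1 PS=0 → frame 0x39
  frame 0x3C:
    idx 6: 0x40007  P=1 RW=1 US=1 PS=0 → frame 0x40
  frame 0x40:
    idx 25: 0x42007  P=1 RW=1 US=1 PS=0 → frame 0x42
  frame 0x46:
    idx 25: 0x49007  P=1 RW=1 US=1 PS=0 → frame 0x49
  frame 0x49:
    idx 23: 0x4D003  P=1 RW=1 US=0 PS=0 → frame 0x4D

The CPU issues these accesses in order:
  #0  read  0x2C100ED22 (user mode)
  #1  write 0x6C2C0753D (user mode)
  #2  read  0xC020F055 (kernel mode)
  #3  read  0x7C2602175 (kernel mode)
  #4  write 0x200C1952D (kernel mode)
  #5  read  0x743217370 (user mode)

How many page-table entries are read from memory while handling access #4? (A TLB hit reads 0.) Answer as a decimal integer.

Trace:
#0 VA=0x2C100ED22 (r,user):
  [0] read 0x1B idx=11: raw=0x1E007 flags P=1 W=1 U=1 S=0
  [1] read 0x1E idx=8: raw=0x22007 flags P=1 W=1 U=1 S=0
  [2] read 0x22 idx=14: raw=0x24007 flags P=1 W=1 U=1 S=0
  ✓ 0x24D22  — 3 lookups
#1 VA=0x6C2C0753D (w,user):
  [0] read 0x1B idx=27: raw=0x25007 flags P=1 W=1 U=1 S=0
  [1] read 0x25 idx=22: raw=0x28007 flags P=1 W=1 U=1 S=0
  [2] read 0x28 idx=7: raw=0x2C005 flags P=1 W=0 U=1 S=0
  ✗ PROTECTION_VIOLATION  [3 reads]
#2 VA=0xC020F055 (r,kernel):
  [0] read 0x1B idx=3: raw=0x2F007 flags P=1 W=1 U=1 S=0
  [1] read 0x2F idx=1: raw=0x30007 flags P=1 W=1 U=1 S=0
  [2] read 0x30 idx=15: raw=0x34007 flags P=1 W=1 U=1 S=0
  ✓ 0x34055  — 3 lookups
#3 VA=0x7C2602175 (r,kernel):
  [0] read 0x1B idx=31: raw=0x35007 flags P=1 W=1 U=1 S=0
  [1] read 0x35 idx=19: raw=0x37007 flags P=1 W=1 U=1 S=0
  [2] read 0x37 idx=2: raw=0x39007 flags P=1 W=1 U=1 S=0
  ✓ 0x39175  — 3 lookups
#4 VA=0x200C1952D (w,kernel):
  [0] read 0x1B idx=8: raw=0x3C007 flags P=1 W=1 U=1 S=0
  [1] read 0x3C idx=6: raw=0x40007 flags P=1 W=1 U=1 S=0
  [2] read 0x40 idx=25: raw=0x42007 flags P=1 W=1 U=1 S=0
  ✓ 0x4252D  — 3 lookups
#5 VA=0x743217370 (r,user):
  [0] read 0x1B idx=29: raw=0x46007 flags P=1 W=1 U=1 S=0
  [1] read 0x46 idx=25: raw=0x49007 flags P=1 W=1 U=1 S=0
  [2] read 0x49 idx=23: raw=0x4D003 flags P=1 W=1 U=0 S=0
  ✗ PROTECTION_VIOLATION  [3 reads]

Entries read for #4: 3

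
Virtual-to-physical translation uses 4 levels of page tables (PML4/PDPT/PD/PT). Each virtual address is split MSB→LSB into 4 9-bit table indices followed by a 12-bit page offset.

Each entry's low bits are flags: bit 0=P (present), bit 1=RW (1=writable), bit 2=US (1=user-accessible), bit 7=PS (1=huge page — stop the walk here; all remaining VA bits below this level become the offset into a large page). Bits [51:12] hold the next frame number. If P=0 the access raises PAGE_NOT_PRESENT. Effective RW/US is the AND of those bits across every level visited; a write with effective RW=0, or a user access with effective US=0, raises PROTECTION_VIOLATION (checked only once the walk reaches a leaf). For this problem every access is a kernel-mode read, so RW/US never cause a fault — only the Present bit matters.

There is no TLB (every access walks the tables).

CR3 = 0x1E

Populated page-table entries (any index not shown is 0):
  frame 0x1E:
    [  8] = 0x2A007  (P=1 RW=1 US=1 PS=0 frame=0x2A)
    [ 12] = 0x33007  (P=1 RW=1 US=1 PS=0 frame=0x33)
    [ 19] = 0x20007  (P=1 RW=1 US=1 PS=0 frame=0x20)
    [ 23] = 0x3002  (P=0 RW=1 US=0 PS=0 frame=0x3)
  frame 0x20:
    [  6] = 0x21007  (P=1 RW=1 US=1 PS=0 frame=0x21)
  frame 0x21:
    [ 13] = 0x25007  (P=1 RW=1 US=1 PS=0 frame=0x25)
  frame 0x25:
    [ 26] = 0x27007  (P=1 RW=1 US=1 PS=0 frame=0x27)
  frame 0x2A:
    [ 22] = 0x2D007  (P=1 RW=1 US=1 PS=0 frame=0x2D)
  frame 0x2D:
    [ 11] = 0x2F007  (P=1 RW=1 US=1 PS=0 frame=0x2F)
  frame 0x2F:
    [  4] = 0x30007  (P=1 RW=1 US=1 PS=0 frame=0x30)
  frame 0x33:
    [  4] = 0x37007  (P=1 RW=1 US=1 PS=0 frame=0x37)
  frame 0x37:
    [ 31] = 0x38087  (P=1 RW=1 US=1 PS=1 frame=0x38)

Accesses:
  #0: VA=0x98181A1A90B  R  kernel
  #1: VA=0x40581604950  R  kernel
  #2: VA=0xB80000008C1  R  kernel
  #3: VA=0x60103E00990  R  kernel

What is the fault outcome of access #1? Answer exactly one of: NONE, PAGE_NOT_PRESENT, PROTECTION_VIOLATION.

Walk each access:
#0 VA=0x98181A1A90B (r,kernel):
  L0 @0x1E[19] → 0x20007  P=1,RW=1,US=1,PS=0
  L1 @0x20[6] → 0x21007  P=1,RW=1,US=1,PS=0
  L2 @0x21[13] → 0x25007  P=1,RW=1,US=1,PS=0
  L3 @0x25[26] → 0x27007  P=1,RW=1,US=1,PS=0
  → PA=0x2790B  (4 entries read)
#1 VA=0x40581604950 (r,kernel):
  L0 @0x1E[8] → 0x2A007  P=1,RW=1,US=1,PS=0
  L1 @0x2A[22] → 0x2D007  P=1,RW=1,US=1,PS=0
  L2 @0x2D[11] → 0x2F007  P=1,RW=1,US=1,PS=0
  L3 @0x2F[4] → 0x30007  P=1,RW=1,US=1,PS=0
  → PA=0x30950  (4 entries read)
#2 VA=0xB80000008C1 (r,kernel):
  L0 @0x1E[23] → 0x3002  P=0,RW=1,US=0,PS=0
  → PAGE_NOT_PRESENT  (1 entries read)
#3 VA=0x60103E00990 (r,kernel):
  L0 @0x1E[12] → 0x33007  P=1,RW=1,US=1,PS=0
  L1 @0x33[4] → 0x37007  P=1,RW=1,US=1,PS=0
  L2 @0x37[31] → 0x38087  P=1,RW=1,US=1,PS=1
  → PA=0x38990 (huge @L2)  (3 entries read)

Access #1 fault: NONE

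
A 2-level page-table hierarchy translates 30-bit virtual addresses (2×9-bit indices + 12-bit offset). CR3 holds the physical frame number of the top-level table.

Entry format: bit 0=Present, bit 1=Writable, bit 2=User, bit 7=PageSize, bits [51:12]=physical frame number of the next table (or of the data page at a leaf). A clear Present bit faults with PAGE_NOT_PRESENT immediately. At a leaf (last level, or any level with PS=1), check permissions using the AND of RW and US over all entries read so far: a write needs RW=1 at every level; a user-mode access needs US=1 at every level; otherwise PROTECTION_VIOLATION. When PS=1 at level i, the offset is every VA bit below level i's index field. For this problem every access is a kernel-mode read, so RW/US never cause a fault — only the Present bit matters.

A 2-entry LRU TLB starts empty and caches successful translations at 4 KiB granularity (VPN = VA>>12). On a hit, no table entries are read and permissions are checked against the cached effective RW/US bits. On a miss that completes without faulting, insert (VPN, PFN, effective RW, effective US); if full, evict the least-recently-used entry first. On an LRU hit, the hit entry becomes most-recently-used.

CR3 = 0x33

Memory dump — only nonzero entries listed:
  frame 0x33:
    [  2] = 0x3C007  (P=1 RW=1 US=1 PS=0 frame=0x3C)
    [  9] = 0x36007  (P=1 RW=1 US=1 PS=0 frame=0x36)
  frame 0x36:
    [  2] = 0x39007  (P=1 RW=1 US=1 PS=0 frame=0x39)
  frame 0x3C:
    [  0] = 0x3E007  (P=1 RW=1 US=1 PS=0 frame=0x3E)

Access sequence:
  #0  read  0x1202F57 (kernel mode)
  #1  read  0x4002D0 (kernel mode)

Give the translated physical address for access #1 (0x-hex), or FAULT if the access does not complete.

Trace:
#0 VA=0x1202F57 (r,kernel):
  L0 @0x33[9] → 0x36007  P=1,RW=1,US=1,PS=0
  L1 @0x36[2] → 0x39007  P=1,RW=1,US=1,PS=0
  → PA=0x39F57  (2 entries read)
#1 VA=0x4002D0 (r,kernel):
  L0 @0x33[2] → 0x3C007  P=1,RW=1,US=1,PS=0
  L1 @0x3C[0] → 0x3E007  P=1,RW=1,US=1,PS=0
  → PA=0x3E2D0  (2 entries read)

Access #1 PA: 0x3E2D0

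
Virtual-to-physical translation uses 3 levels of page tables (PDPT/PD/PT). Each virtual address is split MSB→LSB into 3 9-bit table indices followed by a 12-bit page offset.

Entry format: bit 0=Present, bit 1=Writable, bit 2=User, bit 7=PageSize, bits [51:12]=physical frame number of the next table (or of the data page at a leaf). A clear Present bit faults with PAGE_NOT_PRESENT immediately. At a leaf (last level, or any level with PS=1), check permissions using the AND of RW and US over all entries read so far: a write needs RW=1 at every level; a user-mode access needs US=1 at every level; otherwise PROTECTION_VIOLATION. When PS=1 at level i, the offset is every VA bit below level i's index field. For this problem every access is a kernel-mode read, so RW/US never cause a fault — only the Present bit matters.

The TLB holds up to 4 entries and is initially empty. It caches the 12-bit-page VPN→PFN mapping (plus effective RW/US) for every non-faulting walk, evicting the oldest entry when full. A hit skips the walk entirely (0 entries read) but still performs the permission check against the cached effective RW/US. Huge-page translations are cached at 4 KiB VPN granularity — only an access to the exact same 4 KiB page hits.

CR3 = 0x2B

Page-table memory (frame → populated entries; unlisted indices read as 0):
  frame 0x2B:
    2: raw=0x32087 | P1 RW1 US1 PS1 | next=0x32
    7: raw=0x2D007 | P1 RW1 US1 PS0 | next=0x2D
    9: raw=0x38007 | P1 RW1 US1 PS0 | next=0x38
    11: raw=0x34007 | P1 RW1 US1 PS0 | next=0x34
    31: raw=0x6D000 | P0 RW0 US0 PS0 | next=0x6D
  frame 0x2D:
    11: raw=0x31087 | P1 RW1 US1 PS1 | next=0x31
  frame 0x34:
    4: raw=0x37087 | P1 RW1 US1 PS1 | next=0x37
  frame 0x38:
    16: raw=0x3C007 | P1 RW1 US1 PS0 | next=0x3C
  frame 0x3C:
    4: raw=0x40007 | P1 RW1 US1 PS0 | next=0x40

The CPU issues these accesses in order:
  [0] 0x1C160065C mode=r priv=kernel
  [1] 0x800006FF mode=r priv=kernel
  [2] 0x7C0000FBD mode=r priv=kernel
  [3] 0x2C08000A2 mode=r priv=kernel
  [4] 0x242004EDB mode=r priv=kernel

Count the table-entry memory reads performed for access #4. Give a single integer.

Trace:
#0 VA=0x1C160065C (r,kernel):
  L0 @0x2B[7] → 0x2D007  P=1,RW=1,US=1,PS=0
  L1 @0x2D[11] → 0x31087  P=1,RW=1,US=1,PS=1
  ✓ 0x3165C (huge @L1)  — 2 lookups
#1 VA=0x800006FF (r,kernel):
  L0 @0x2B[2] → 0x32087  P=1,RW=1,US=1,PS=1
  ✓ 0x326FF (huge @L0)  — 1 lookups
#2 VA=0x7C0000FBD (r,kernel):
  L0 @0x2B[31] → 0x6D000  P=0,RW=0,US=0,PS=0
  ✗ PAGE_NOT_PRESENT  [1 reads]
#3 VA=0x2C08000A2 (r,kernel):
  L0 @0x2B[11] → 0x34007  P=1,RW=1,US=1,PS=0
  L1 @0x34[4] → 0x37087  P=1,RW=1,US=1,PS=1
  ✓ 0x370A2 (huge @L1)  — 2 lookups
#4 VA=0x242004EDB (r,kernel):
  L0 @0x2B[9] → 0x38007  P=1,RW=1,US=1,PS=0
  L1 @0x38[16] → 0x3C007  P=1,RW=1,US=1,PS=0
  L2 @0x3C[4] → 0x40007  P=1,RW=1,US=1,PS=0
  ✓ 0x40EDB  — 3 lookups

Entries read for #4: 3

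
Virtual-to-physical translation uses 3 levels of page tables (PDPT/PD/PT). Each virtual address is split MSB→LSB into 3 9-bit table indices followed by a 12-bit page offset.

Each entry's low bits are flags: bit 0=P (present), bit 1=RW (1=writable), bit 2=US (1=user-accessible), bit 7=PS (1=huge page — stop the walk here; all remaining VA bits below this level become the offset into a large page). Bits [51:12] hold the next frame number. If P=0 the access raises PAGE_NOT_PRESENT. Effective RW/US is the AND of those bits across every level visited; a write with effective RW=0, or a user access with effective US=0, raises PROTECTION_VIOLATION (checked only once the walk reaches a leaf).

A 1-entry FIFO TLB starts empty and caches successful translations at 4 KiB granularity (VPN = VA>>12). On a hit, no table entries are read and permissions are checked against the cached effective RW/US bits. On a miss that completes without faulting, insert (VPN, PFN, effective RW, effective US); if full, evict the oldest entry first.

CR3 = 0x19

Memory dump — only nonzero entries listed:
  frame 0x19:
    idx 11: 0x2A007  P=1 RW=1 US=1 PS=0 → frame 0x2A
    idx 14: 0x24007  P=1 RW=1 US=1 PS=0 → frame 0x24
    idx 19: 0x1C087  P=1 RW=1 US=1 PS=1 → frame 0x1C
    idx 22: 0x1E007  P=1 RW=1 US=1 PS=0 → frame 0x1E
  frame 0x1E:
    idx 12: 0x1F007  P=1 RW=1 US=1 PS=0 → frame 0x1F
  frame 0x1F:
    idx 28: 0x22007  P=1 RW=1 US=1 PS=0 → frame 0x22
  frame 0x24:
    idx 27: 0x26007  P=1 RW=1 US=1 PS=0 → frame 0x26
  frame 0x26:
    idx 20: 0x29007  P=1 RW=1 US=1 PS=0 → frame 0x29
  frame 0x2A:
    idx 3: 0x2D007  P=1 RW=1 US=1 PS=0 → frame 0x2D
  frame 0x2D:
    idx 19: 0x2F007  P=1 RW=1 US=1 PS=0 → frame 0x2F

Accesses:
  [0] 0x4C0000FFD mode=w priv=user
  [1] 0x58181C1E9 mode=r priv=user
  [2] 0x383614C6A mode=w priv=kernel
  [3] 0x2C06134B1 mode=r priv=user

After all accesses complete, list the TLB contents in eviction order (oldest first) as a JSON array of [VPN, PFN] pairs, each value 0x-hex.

Trace:
#0 VA=0x4C0000FFD (w,user):
  lvl0: tbl 0x19, slot 19 ⇒ 0x1C087 (P1/RW1/US1/PS1)
  ⇒ phys 0x1CFFD (huge @L0)  [1 reads]
#1 VA=0x58181C1E9 (r,user):
  lvl0: tbl 0x19, slot 22 ⇒ 0x1E007 (P1/RW1/US1/PS0)
  lvl1: tbl 0x1E, slot 12 ⇒ 0x1F007 (P1/RW1/US1/PS0)
  lvl2: tbl 0x1F, slot 28 ⇒ 0x22007 (P1/RW1/US1/PS0)
  ⇒ phys 0x221E9  [3 reads]
#2 VA=0x383614C6A (w,kernel):
  lvl0: tbl 0x19, slot 14 ⇒ 0x24007 (P1/RW1/US1/PS0)
  lvl1: tbl 0x24, slot 27 ⇒ 0x26007 (P1/RW1/US1/PS0)
  lvl2: tbl 0x26, slot 20 ⇒ 0x29007 (P1/RW1/US1/PS0)
  ⇒ phys 0x29C6A  [3 reads]
#3 VA=0x2C06134B1 (r,user):
  lvl0: tbl 0x19, slot 11 ⇒ 0x2A007 (P1/RW1/US1/PS0)
  lvl1: tbl 0x2A, slot 3 ⇒ 0x2D007 (P1/RW1/US1/PS0)
  lvl2: tbl 0x2D, slot 19 ⇒ 0x2F007 (P1/RW1/US1/PS0)
  ⇒ phys 0x2F4B1  [3 reads]

TLB: [["0x2C0613", "0x2F"]]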